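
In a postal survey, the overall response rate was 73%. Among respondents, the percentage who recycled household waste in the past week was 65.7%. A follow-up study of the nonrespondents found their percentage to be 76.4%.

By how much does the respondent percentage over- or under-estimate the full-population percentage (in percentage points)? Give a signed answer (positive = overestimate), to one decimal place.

Nonresponse fraction = 1 − 0.73 = 0.27.
Bias = (nonresponse fraction) × (respondent percentage − nonrespondent percentage)
     = 0.27 × (65.7 − 76.4) = 0.27 × -10.7 = -2.889.

-2.9 percentage points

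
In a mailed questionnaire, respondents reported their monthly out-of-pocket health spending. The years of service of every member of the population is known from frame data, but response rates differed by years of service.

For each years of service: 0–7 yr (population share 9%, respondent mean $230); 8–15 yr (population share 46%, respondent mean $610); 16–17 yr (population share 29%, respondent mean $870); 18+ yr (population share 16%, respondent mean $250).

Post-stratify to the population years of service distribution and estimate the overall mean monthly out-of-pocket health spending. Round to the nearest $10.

Post-stratification weights by population share, not respondent share:
  0–7 yr: 0.09 × 230 = 20.7
  8–15 yr: 0.46 × 610 = 280.6
  16–17 yr: 0.29 × 870 = 252.3
  18+ yr: 0.16 × 250 = 40
Post-stratified estimate = 593.6 → $590.

$590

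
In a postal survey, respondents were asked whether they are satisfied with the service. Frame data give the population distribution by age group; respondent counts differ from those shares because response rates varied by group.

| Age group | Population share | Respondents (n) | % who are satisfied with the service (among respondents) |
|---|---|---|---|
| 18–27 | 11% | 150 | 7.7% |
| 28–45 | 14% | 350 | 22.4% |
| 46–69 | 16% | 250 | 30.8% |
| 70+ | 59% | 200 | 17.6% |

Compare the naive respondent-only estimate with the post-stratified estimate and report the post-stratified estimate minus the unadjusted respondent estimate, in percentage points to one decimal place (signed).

Naive respondent-only estimate (weights = respondent counts):
  (150/950)×7.7 + (350/950)×22.4 + (250/950)×30.8 + (200/950)×17.6 = 21.2789%
Reweighting by population age group shares:
  0.11×7.7 + 0.14×22.4 + 0.16×30.8 + 0.59×17.6 = 19.295%
Difference = 19.295 − 21.2789 = -1.9839 pp.

-2.0 percentage points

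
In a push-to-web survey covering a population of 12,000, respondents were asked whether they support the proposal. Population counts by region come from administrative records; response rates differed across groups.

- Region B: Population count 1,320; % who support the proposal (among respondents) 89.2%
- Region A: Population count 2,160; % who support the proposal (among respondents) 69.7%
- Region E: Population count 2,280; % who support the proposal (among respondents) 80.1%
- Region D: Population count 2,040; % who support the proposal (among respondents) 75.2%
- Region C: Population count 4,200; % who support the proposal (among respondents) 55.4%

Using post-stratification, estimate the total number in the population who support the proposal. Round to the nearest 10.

Apply each group's respondent rate to its population count:
  Region B: 1,320 × 89.2% = 1177.44
  Region A: 2,160 × 69.7% = 1505.52
  Region E: 2,280 × 80.1% = 1826.28
  Region D: 2,040 × 75.2% = 1534.08
  Region C: 4,200 × 55.4% = 2326.8
Estimated total = 8370.12 → 8,370.

8,370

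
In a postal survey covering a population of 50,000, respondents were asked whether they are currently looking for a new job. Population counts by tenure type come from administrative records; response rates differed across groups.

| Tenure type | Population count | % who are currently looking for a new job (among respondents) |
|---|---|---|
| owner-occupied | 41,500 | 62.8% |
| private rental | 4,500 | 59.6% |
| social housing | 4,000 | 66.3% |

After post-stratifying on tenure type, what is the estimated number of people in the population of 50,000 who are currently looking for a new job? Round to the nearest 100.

Apply each group's respondent rate to its population count:
  owner-occupied: 41,500 × 62.8% = 26,062
  private rental: 4,500 × 59.6% = 2682
  social housing: 4,000 × 66.3% = 2652
Estimated total = 31,396 → 31,400.

31,400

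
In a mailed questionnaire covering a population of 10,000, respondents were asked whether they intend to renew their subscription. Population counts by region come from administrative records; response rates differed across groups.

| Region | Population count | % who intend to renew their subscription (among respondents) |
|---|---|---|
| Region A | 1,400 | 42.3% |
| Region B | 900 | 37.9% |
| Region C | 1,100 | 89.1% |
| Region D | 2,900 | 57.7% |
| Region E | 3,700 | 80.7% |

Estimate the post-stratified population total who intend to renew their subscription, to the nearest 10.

6,570

Estimated count per cell = population count × respondent percentage:
  Region A: 1,400 × 42.3% = 592.2
  Region B: 900 × 37.9% = 341.1
  Region C: 1,100 × 89.1% = 980.1
  Region D: 2,900 × 57.7% = 1673.3
  Region E: 3,700 × 80.7% = 2985.9
Estimated total = 6572.6 → 6,570.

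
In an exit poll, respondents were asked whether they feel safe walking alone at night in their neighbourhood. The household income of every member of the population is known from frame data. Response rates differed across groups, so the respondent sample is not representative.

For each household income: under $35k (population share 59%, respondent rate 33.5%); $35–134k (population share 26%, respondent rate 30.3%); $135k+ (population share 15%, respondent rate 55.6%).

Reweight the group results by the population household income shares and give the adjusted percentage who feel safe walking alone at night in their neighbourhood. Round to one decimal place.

Weight each group's respondent value by its population share:
  under $35k: 0.59 × 33.5 = 19.765
  $35–134k: 0.26 × 30.3 = 7.878
  $135k+: 0.15 × 55.6 = 8.34
Post-stratified estimate = 35.983 → 36.0%.

36.0%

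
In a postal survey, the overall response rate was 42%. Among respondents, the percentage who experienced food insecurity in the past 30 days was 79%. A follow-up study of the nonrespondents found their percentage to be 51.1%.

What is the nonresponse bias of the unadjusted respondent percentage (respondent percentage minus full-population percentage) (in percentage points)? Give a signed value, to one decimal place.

+16.2 percentage points

Nonresponse fraction = 1 − 0.42 = 0.58.
Bias = (nonresponse fraction) × (respondent percentage − nonrespondent percentage)
     = 0.58 × (79 − 51.1) = 0.58 × 27.9 = 16.182.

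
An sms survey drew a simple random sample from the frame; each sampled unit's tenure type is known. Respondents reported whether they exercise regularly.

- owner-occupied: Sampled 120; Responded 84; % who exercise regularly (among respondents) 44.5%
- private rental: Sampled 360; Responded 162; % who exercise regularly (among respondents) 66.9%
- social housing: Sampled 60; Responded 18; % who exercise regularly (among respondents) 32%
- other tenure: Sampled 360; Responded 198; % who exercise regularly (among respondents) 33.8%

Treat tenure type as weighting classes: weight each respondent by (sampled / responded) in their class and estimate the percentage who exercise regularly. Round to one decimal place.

Class response rates: owner-occupied 84/120 = 70%, private rental 162/360 = 45%, social housing 18/60 = 30%, other tenure 198/360 = 55%.
Weighting each respondent by the inverse class response rate inflates each class back to its sampled size, so the class weight is n_sampled:
  owner-occupied: 120 × 44.5 = 5340
  private rental: 360 × 66.9 = 24084
  social housing: 60 × 32 = 1920
  other tenure: 360 × 33.8 = 12168
Adjusted estimate = 43,512 / 900 = 48.3467 → 48.3%.

48.3%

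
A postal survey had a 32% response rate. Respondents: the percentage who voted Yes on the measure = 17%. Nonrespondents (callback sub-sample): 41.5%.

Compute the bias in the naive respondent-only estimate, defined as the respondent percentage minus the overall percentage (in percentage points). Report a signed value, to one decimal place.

-16.7 percentage points

Nonresponse fraction = 1 − 0.32 = 0.68.
Bias = (nonresponse fraction) × (respondent percentage − nonrespondent percentage)
     = 0.68 × (17 − 41.5) = 0.68 × -24.5 = -16.66.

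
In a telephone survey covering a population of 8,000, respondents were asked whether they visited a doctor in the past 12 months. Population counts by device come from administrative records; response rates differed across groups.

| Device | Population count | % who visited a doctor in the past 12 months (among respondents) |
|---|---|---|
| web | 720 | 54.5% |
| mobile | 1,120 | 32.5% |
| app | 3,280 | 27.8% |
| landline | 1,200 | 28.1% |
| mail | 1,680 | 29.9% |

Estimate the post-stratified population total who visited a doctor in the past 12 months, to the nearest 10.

2,510

Each cell contributes its population count × the respondent rate:
  web: 720 × 54.5% = 392.4
  mobile: 1,120 × 32.5% = 364
  app: 3,280 × 27.8% = 911.84
  landline: 1,200 × 28.1% = 337.2
  mail: 1,680 × 29.9% = 502.32
Estimated total = 2507.76 → 2,510.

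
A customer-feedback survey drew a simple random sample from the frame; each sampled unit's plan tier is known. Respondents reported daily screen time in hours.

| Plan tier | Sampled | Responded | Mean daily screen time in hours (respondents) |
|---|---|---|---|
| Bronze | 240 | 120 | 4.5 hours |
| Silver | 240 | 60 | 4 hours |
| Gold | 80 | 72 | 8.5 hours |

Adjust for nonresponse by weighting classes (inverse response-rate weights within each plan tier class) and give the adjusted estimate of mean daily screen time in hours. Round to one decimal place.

Class response rates: Bronze 120/240 = 50%, Silver 60/240 = 25%, Gold 72/80 = 90%.
Inverse-response-rate weighting restores each class to its sampled count, so class totals weight by n_sampled:
  Bronze: 240 × 4.5 = 1080
  Silver: 240 × 4 = 960
  Gold: 80 × 8.5 = 680
Adjusted estimate = 2720 / 560 = 4.85714 → 4.9.

4.9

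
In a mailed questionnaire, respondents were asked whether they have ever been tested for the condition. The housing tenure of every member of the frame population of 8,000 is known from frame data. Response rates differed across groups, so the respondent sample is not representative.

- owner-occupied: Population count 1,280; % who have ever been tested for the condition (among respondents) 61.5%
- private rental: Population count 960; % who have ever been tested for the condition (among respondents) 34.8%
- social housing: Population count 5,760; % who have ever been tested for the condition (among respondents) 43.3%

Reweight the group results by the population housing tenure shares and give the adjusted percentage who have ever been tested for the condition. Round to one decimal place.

45.2%

Weight each group's respondent value by its population share:
  owner-occupied: (1,280/8,000) × 61.5 = 9.84
  private rental: (960/8,000) × 34.8 = 4.176
  social housing: (5,760/8,000) × 43.3 = 31.176
Post-stratified estimate = 45.192 → 45.2%.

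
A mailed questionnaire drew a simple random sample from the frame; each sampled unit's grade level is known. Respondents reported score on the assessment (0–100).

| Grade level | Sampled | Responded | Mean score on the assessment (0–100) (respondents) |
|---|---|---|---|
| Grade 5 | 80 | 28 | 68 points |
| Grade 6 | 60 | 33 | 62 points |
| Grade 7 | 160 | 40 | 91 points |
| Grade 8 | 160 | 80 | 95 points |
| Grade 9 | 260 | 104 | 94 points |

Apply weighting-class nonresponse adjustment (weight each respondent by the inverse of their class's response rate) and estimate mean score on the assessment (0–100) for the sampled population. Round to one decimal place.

88.0

Response rates by class: Grade 5 28/80 = 35%, Grade 6 33/60 = 55%, Grade 7 40/160 = 25%, Grade 8 80/160 = 50%, Grade 9 104/260 = 40%.
With weight = n_sampled/n_responded per class, the weighted class total is n_sampled:
  Grade 5: 80 × 68 = 5440
  Grade 6: 60 × 62 = 3720
  Grade 7: 160 × 91 = 14,560
  Grade 8: 160 × 95 = 15,200
  Grade 9: 260 × 94 = 24,440
Adjusted estimate = 63,360 / 720 = 88 → 88.0.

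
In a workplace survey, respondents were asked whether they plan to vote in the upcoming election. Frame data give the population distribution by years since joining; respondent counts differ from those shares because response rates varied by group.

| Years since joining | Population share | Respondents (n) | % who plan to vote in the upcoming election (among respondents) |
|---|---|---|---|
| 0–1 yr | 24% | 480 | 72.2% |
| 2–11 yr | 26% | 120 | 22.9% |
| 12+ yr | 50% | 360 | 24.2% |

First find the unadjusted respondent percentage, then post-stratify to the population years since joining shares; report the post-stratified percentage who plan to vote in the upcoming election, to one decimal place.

Naive respondent-only estimate (weights = respondent counts):
  (480/960)×72.2 + (120/960)×22.9 + (360/960)×24.2 = 48.0375%
Reweighting by population years since joining shares:
  0.24×72.2 + 0.26×22.9 + 0.5×24.2 = 35.382%

35.4%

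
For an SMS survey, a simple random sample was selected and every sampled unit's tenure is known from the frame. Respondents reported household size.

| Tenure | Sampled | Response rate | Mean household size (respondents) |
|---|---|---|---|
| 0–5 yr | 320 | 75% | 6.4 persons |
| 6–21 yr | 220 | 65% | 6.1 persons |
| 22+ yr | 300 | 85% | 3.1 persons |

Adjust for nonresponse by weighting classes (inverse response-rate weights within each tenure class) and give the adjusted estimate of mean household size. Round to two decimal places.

5.14

Weighting each respondent by the inverse class response rate inflates each class back to its sampled size, so the class weight is n_sampled:
  0–5 yr: 320 × 6.4 = 2048
  6–21 yr: 220 × 6.1 = 1342
  22+ yr: 300 × 3.1 = 930
Adjusted estimate = 4320 / 840 = 5.14286 → 5.14.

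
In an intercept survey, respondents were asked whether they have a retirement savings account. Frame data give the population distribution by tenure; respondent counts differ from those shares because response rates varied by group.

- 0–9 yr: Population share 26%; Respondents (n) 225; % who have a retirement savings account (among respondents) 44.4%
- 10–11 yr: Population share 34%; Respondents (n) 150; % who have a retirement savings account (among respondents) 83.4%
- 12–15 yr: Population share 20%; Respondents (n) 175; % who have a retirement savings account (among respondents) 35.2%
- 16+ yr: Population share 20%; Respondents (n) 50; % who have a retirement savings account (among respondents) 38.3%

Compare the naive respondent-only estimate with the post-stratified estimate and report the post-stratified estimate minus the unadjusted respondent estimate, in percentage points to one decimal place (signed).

+3.6 percentage points

Without adjustment, the pooled respondent share is:
  (225/600)×44.4 + (150/600)×83.4 + (175/600)×35.2 + (50/600)×38.3 = 50.9583%
Reweighting by population tenure shares:
  0.26×44.4 + 0.34×83.4 + 0.2×35.2 + 0.2×38.3 = 54.6%
Difference = 54.6 − 50.9583 = 3.6417 pp.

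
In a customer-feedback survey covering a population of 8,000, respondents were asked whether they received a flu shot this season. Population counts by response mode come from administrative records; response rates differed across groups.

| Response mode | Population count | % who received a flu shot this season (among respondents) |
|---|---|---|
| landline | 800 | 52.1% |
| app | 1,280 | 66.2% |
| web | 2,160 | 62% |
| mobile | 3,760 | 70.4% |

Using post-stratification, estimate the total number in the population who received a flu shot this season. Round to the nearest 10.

5,250

Estimated count per cell = population count × respondent percentage:
  landline: 800 × 52.1% = 416.8
  app: 1,280 × 66.2% = 847.36
  web: 2,160 × 62% = 1339.2
  mobile: 3,760 × 70.4% = 2647.04
Estimated total = 5250.4 → 5,250.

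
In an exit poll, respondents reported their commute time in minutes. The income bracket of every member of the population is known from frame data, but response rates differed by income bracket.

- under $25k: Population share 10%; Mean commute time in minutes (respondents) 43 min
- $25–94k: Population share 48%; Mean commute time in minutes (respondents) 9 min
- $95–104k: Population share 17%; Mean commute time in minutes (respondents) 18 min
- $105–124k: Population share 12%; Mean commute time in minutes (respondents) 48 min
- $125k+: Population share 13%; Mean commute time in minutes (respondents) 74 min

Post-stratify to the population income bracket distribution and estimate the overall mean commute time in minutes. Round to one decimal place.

27.1

Post-stratification weights by population share, not respondent share:
  under $25k: 0.1 × 43 = 4.3
  $25–94k: 0.48 × 9 = 4.32
  $95–104k: 0.17 × 18 = 3.06
  $105–124k: 0.12 × 48 = 5.76
  $125k+: 0.13 × 74 = 9.62
Post-stratified estimate = 27.06 → 27.1.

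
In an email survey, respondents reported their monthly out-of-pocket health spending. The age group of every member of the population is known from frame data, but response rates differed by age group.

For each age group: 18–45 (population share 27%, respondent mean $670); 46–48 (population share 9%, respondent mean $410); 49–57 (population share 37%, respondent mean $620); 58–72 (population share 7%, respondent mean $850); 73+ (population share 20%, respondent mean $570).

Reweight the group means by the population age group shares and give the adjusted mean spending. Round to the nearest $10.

$620

Reweight to the known age group distribution:
  18–45: 0.27 × 670 = 180.9
  46–48: 0.09 × 410 = 36.9
  49–57: 0.37 × 620 = 229.4
  58–72: 0.07 × 850 = 59.5
  73+: 0.2 × 570 = 114
Post-stratified estimate = 620.7 → $620.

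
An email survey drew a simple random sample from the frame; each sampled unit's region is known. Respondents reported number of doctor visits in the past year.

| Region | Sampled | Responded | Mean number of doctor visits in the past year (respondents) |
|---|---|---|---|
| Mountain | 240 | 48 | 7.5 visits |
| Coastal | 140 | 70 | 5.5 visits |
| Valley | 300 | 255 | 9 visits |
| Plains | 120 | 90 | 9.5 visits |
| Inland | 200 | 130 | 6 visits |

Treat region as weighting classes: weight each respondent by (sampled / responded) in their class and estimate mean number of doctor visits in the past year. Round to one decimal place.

Class response rates: Mountain 48/240 = 20%, Coastal 70/140 = 50%, Valley 255/300 = 85%, Plains 90/120 = 75%, Inland 130/200 = 65%.
Each respondent's weight = sampled/responded in their class; summing within a class gives n_sampled, so:
  Mountain: 240 × 7.5 = 1800
  Coastal: 140 × 5.5 = 770
  Valley: 300 × 9 = 2700
  Plains: 120 × 9.5 = 1140
  Inland: 200 × 6 = 1200
Adjusted estimate = 7610 / 1,000 = 7.61 → 7.6.

7.6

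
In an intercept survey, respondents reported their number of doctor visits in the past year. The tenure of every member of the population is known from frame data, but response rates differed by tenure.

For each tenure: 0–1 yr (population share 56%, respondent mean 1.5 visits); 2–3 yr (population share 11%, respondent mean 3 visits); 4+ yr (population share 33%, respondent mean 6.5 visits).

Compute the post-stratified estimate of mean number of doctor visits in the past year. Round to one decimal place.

Weight each group's respondent value by its population share:
  0–1 yr: 0.56 × 1.5 = 0.84
  2–3 yr: 0.11 × 3 = 0.33
  4+ yr: 0.33 × 6.5 = 2.145
Post-stratified estimate = 3.315 → 3.3.

3.3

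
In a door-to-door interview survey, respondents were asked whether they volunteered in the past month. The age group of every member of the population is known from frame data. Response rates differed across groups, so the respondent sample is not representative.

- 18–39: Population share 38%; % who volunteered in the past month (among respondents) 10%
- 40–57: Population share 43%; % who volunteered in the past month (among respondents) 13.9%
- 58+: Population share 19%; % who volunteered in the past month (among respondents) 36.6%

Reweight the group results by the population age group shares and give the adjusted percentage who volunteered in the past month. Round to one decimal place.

Post-stratification weights by population share, not respondent share:
  18–39: 0.38 × 10 = 3.8
  40–57: 0.43 × 13.9 = 5.977
  58+: 0.19 × 36.6 = 6.954
Post-stratified estimate = 16.731 → 16.7%.

16.7%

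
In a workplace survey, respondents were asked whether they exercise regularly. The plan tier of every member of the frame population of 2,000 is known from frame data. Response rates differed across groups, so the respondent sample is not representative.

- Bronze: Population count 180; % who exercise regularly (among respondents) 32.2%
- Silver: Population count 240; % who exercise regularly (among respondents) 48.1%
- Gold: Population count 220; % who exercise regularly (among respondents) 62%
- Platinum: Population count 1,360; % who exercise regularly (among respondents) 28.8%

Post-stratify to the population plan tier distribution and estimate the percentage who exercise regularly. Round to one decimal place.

35.1%

Post-stratification weights by population share, not respondent share:
  Bronze: (180/2,000) × 32.2 = 2.898
  Silver: (240/2,000) × 48.1 = 5.772
  Gold: (220/2,000) × 62 = 6.82
  Platinum: (1,360/2,000) × 28.8 = 19.584
Post-stratified estimate = 35.074 → 35.1%.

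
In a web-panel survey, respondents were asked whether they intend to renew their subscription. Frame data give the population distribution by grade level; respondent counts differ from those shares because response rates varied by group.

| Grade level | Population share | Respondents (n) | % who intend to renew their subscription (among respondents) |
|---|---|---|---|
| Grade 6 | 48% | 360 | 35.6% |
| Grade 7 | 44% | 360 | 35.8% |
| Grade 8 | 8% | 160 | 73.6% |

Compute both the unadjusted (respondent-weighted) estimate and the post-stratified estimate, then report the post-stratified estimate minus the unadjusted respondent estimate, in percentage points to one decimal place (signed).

-3.9 percentage points

Without adjustment, the pooled respondent share is:
  (360/880)×35.6 + (360/880)×35.8 + (160/880)×73.6 = 42.5909%
Post-stratified estimate weights by population shares:
  0.48×35.6 + 0.44×35.8 + 0.08×73.6 = 38.728%
Difference = 38.728 − 42.5909 = -3.8629 pp.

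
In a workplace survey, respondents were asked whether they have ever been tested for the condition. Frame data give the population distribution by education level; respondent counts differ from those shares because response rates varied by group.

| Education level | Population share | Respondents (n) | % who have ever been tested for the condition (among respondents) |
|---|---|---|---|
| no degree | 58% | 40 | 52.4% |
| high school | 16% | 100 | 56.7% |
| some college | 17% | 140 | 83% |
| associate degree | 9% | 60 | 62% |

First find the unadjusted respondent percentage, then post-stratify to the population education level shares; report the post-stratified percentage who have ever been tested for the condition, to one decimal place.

59.2%

Unadjusted (pooled respondent) estimate weights by respondent counts:
  (40/340)×52.4 + (100/340)×56.7 + (140/340)×83 + (60/340)×62 = 67.9588%
Post-stratified estimate weights by population shares:
  0.58×52.4 + 0.16×56.7 + 0.17×83 + 0.09×62 = 59.154%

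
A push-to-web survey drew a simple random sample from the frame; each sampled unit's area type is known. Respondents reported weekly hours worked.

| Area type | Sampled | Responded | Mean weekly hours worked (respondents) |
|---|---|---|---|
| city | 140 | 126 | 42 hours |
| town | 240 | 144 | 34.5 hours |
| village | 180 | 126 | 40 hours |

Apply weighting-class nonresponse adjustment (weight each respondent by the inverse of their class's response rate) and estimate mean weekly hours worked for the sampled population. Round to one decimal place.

38.1

Class response rates: city 126/140 = 90%, town 144/240 = 60%, village 126/180 = 70%.
Each respondent's weight = sampled/responded in their class; summing within a class gives n_sampled, so:
  city: 140 × 42 = 5880
  town: 240 × 34.5 = 8280
  village: 180 × 40 = 7200
Adjusted estimate = 21,360 / 560 = 38.1429 → 38.1.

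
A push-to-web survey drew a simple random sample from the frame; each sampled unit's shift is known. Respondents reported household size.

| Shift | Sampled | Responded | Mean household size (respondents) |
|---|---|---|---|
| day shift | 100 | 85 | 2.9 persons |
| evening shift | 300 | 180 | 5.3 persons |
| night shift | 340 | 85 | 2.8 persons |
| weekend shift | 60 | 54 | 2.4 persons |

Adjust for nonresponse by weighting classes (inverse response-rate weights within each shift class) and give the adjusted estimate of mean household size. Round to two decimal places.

3.72

Class response rates: day shift 85/100 = 85%, evening shift 180/300 = 60%, night shift 85/340 = 25%, weekend shift 54/60 = 90%.
Each respondent's weight = sampled/responded in their class; summing within a class gives n_sampled, so:
  day shift: 100 × 2.9 = 290
  evening shift: 300 × 5.3 = 1590
  night shift: 340 × 2.8 = 952
  weekend shift: 60 × 2.4 = 144
Adjusted estimate = 2976 / 800 = 3.72 → 3.72.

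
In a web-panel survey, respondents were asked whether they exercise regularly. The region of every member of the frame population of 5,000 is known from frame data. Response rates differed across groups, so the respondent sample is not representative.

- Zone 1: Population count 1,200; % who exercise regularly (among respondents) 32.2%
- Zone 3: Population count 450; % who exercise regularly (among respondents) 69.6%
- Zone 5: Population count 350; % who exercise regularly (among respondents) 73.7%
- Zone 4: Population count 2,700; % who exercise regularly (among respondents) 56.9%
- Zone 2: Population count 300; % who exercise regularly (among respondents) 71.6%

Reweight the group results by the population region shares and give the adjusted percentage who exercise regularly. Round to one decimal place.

Weight each group's respondent value by its population share:
  Zone 1: (1,200/5,000) × 32.2 = 7.728
  Zone 3: (450/5,000) × 69.6 = 6.264
  Zone 5: (350/5,000) × 73.7 = 5.159
  Zone 4: (2,700/5,000) × 56.9 = 30.726
  Zone 2: (300/5,000) × 71.6 = 4.296
Post-stratified estimate = 54.173 → 54.2%.

54.2%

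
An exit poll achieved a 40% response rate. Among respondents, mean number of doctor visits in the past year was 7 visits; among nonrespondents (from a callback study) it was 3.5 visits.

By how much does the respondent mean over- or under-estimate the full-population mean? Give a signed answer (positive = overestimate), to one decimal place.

Nonresponse fraction = 1 − 0.4 = 0.6.
Bias = (nonresponse fraction) × (respondent mean − nonrespondent mean)
     = 0.6 × (7 − 3.5) = 0.6 × 3.5 = 2.1.

+2.1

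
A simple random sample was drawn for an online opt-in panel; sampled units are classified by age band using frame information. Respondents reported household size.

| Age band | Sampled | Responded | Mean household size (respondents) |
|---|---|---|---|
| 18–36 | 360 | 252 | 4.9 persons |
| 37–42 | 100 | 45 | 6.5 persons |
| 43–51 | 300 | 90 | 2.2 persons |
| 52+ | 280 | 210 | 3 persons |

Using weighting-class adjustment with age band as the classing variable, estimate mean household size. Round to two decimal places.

Response rates by class: 18–36 252/360 = 70%, 37–42 45/100 = 45%, 43–51 90/300 = 30%, 52+ 210/280 = 75%.
Weighting each respondent by the inverse class response rate inflates each class back to its sampled size, so the class weight is n_sampled:
  18–36: 360 × 4.9 = 1764
  37–42: 100 × 6.5 = 650
  43–51: 300 × 2.2 = 660
  52+: 280 × 3 = 840
Adjusted estimate = 3914 / 1,040 = 3.76346 → 3.76.

3.76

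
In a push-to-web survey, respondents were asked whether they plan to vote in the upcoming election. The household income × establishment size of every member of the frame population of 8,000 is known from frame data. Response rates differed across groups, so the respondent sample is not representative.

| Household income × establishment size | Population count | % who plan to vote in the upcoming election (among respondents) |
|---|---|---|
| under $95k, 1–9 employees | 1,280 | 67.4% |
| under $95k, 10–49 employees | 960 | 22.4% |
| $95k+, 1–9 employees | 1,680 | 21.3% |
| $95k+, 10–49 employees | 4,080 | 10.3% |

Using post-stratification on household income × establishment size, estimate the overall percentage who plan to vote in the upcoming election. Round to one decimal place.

23.2%

Reweight to the known household income × establishment size distribution:
  under $95k, 1–9 employees: (1,280/8,000) × 67.4 = 10.784
  under $95k, 10–49 employees: (960/8,000) × 22.4 = 2.688
  $95k+, 1–9 employees: (1,680/8,000) × 21.3 = 4.473
  $95k+, 10–49 employees: (4,080/8,000) × 10.3 = 5.253
Post-stratified estimate = 23.198 → 23.2%.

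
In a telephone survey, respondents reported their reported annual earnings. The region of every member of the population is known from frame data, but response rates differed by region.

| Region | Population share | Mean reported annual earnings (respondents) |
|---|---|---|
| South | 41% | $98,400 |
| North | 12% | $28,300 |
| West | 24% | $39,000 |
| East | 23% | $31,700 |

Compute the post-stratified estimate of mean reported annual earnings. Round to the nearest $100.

$60,400

Post-stratification weights by population share, not respondent share:
  South: 0.41 × 98,400 = 40,344
  North: 0.12 × 28,300 = 3396
  West: 0.24 × 39,000 = 9360
  East: 0.23 × 31,700 = 7291
Post-stratified estimate = 60,391 → $60,400.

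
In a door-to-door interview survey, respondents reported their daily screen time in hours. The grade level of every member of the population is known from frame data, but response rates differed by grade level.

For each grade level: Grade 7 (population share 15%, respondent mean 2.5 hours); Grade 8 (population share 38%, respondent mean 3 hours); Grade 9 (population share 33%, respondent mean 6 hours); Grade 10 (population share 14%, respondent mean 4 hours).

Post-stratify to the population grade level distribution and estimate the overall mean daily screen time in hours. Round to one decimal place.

4.1

Each cell contributes population-share × respondent value:
  Grade 7: 0.15 × 2.5 = 0.375
  Grade 8: 0.38 × 3 = 1.14
  Grade 9: 0.33 × 6 = 1.98
  Grade 10: 0.14 × 4 = 0.56
Post-stratified estimate = 4.055 → 4.1.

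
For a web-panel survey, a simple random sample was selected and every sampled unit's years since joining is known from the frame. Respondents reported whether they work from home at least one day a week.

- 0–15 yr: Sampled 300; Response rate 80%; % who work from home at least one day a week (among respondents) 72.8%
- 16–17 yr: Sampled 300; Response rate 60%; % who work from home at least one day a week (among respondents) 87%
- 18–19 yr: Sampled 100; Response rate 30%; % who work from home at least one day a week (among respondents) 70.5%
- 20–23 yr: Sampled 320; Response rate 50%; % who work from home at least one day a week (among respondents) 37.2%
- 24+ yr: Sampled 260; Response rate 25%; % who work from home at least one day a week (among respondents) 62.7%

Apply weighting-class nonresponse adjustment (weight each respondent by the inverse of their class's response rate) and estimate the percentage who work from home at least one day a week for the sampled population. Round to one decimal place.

Inverse-response-rate weighting restores each class to its sampled count, so class totals weight by n_sampled:
  0–15 yr: 300 × 72.8 = 21,840
  16–17 yr: 300 × 87 = 26,100
  18–19 yr: 100 × 70.5 = 7050
  20–23 yr: 320 × 37.2 = 11,904
  24+ yr: 260 × 62.7 = 16,302
Adjusted estimate = 83,196 / 1,280 = 64.9969 → 65.0%.

65.0%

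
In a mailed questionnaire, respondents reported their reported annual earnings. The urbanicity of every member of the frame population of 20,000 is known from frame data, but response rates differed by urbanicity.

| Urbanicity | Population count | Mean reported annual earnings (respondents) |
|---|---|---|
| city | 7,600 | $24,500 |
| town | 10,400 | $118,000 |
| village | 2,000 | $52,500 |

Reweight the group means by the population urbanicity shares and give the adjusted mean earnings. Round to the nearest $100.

Weight each group's respondent value by its population share:
  city: (7,600/20,000) × 24,500 = 9310
  town: (10,400/20,000) × 118,000 = 61,360
  village: (2,000/20,000) × 52,500 = 5250
Post-stratified estimate = 75,920 → $75,900.

$75,900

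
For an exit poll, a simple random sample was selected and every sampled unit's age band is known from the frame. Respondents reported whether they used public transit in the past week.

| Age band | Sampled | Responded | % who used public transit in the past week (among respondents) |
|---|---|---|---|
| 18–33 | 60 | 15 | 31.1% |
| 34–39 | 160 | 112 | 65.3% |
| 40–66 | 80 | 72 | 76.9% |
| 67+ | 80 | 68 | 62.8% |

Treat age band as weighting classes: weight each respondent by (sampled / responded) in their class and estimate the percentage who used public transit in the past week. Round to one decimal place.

61.8%

Class response rates: 18–33 15/60 = 25%, 34–39 112/160 = 70%, 40–66 72/80 = 90%, 67+ 68/80 = 85%.
Inverse-response-rate weighting restores each class to its sampled count, so class totals weight by n_sampled:
  18–33: 60 × 31.1 = 1866
  34–39: 160 × 65.3 = 10,448
  40–66: 80 × 76.9 = 6152
  67+: 80 × 62.8 = 5024
Adjusted estimate = 23,490 / 380 = 61.8158 → 61.8%.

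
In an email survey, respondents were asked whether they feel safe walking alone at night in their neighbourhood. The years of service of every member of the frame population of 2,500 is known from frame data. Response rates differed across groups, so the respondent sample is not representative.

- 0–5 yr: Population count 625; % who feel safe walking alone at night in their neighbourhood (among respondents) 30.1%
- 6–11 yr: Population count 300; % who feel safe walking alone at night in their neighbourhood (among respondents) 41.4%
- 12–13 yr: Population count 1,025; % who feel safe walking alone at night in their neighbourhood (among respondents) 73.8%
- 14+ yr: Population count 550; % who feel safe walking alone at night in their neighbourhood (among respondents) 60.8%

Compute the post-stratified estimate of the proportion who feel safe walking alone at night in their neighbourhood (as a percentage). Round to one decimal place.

56.1%

Post-stratification weights by population share, not respondent share:
  0–5 yr: (625/2,500) × 30.1 = 7.525
  6–11 yr: (300/2,500) × 41.4 = 4.968
  12–13 yr: (1,025/2,500) × 73.8 = 30.258
  14+ yr: (550/2,500) × 60.8 = 13.376
Post-stratified estimate = 56.127 → 56.1%.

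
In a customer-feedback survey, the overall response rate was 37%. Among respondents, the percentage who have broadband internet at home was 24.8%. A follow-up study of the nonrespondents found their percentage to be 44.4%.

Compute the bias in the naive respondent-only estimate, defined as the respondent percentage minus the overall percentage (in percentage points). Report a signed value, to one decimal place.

Nonresponse fraction = 1 − 0.37 = 0.63.
Bias = (nonresponse fraction) × (respondent percentage − nonrespondent percentage)
     = 0.63 × (24.8 − 44.4) = 0.63 × -19.6 = -12.348.

-12.3 percentage points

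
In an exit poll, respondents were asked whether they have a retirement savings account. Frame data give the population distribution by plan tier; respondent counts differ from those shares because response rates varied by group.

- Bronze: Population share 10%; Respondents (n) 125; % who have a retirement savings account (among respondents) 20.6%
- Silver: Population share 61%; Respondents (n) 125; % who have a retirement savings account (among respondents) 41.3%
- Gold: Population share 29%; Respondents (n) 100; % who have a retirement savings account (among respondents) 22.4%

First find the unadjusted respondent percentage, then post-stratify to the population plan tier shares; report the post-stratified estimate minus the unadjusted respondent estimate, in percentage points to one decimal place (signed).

Without adjustment, the pooled respondent share is:
  (125/350)×20.6 + (125/350)×41.3 + (100/350)×22.4 = 28.5071%
Reweighting by population plan tier shares:
  0.1×20.6 + 0.61×41.3 + 0.29×22.4 = 33.749%
Difference = 33.749 − 28.5071 = 5.2419 pp.

+5.2 percentage points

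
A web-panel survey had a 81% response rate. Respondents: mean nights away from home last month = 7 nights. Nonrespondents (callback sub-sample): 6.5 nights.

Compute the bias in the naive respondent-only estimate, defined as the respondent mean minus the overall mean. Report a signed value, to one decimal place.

Nonresponse fraction = 1 − 0.81 = 0.19.
Bias = (nonresponse fraction) × (respondent mean − nonrespondent mean)
     = 0.19 × (7 − 6.5) = 0.19 × 0.5 = 0.095.

+0.1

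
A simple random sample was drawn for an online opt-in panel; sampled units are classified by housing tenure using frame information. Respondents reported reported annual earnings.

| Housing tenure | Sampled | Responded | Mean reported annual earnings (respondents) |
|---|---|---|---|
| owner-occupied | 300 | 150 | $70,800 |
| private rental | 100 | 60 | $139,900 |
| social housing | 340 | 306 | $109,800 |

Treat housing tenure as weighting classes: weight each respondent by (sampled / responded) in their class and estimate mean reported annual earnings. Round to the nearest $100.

Class response rates: owner-occupied 150/300 = 50%, private rental 60/100 = 60%, social housing 306/340 = 90%.
Weighting each respondent by the inverse class response rate inflates each class back to its sampled size, so the class weight is n_sampled:
  owner-occupied: 300 × 70,800 = 21,240,000
  private rental: 100 × 139,900 = 13,990,000
  social housing: 340 × 109,800 = 37,332,000
Adjusted estimate = 72,562,000 / 740 = 98056.8 → $98,100.

$98,100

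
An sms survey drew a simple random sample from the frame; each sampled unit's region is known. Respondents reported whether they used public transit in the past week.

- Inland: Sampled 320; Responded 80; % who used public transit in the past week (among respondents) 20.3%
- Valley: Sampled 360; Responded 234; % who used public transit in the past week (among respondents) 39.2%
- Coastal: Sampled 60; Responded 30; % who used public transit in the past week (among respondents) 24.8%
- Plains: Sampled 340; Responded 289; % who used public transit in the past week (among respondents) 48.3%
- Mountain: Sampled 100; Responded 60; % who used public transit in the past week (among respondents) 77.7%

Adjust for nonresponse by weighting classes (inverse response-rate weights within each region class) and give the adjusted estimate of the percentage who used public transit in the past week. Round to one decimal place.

Response rates by class: Inland 80/320 = 25%, Valley 234/360 = 65%, Coastal 30/60 = 50%, Plains 289/340 = 85%, Mountain 60/100 = 60%.
With weight = n_sampled/n_responded per class, the weighted class total is n_sampled:
  Inland: 320 × 20.3 = 6496
  Valley: 360 × 39.2 = 14112
  Coastal: 60 × 24.8 = 1488
  Plains: 340 × 48.3 = 16,422
  Mountain: 100 × 77.7 = 7770
Adjusted estimate = 46,288 / 1,180 = 39.2271 → 39.2%.

39.2%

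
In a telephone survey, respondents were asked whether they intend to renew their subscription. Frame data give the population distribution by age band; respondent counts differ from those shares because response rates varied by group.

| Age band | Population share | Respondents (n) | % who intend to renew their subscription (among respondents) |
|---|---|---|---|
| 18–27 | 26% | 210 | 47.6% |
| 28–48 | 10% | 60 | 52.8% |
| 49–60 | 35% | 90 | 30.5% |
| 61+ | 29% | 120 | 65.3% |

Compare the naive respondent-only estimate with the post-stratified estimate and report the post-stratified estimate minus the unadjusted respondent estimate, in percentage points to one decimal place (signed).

-2.2 percentage points

Unadjusted (pooled respondent) estimate weights by respondent counts:
  (210/480)×47.6 + (60/480)×52.8 + (90/480)×30.5 + (120/480)×65.3 = 49.4688%
Reweighting by population age band shares:
  0.26×47.6 + 0.1×52.8 + 0.35×30.5 + 0.29×65.3 = 47.268%
Difference = 47.268 − 49.4688 = -2.2007 pp.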